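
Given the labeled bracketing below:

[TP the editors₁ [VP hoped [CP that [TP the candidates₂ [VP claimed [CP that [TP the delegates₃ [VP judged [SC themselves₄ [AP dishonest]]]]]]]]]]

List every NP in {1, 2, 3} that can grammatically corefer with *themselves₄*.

*themselves* is an anaphor, so Principle A applies: it must be bound in its binding domain.
Binding domain of *themselves₄*: the embedded TP, whose subject is the delegates₃.
*the editors₁* c-commands the anaphor but is outside its binding domain → cannot satisfy Principle A.
*the candidates₂* c-commands the anaphor but is outside its binding domain → cannot satisfy Principle A.
*the delegates₃* c-commands the anaphor within its binding domain → licit binder.

{3}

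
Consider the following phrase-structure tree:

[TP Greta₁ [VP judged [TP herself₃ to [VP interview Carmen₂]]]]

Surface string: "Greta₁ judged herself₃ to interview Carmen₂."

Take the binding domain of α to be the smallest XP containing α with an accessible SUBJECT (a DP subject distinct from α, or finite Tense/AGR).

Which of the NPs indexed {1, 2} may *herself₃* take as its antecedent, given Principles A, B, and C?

*herself* is an anaphor, so Principle A applies: it must be bound in its binding domain.
Binding domain of *herself₃*: the matrix TP, whose subject is Greta₁.
*Greta₁* c-commands the anaphor within its binding domain → licit binder.
*Carmen₂* does not c-command the anaphor → cannot bind it.

{1}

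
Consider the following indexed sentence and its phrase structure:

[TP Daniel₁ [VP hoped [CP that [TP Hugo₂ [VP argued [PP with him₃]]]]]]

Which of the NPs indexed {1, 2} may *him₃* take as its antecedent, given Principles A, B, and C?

*him* is a pronoun, so Principle B applies: it must be free in its binding domain.
Binding domain of *him₃*: the embedded TP, whose subject is Hugo₂.
*Daniel₁* c-commands the pronoun but from outside its binding domain, and is not c-commanded by it → coindexation permitted.
*Hugo₂* c-commands the pronoun within its binding domain → coindexation would violate Principle B.

{1}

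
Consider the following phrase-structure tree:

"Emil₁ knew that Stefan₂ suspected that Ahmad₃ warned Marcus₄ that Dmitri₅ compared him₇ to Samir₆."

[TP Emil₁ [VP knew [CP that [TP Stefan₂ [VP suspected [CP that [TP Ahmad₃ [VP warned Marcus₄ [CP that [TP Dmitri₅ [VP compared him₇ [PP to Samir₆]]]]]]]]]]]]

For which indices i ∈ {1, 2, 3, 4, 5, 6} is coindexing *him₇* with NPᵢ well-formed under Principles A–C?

{1, 2, 3, 4}

*him* is a pronoun, so Principle B applies: it must be free in its binding domain.
Binding domain of *him₇*: the embedded TP, whose subject is Dmitri₅.
*Emil₁* c-commands the pronoun but from outside its binding domain, and is not c-commanded by it → coindexation permitted.
*Stefan₂* c-commands the pronoun but from outside its binding domain, and is not c-commanded by it → coindexation permitted.
*Ahmad₃* c-commands the pronoun but from outside its binding domain, and is not c-commanded by it → coindexation permitted.
*Marcus₄* c-commands the pronoun but from outside its binding domain, and is not c-commanded by it → coindexation permitted.
*Dmitri₅* c-commands the pronoun within its binding domain → coindexation would violate Principle B.
*Samir₆*: the pronoun c-commands this R-expression → coindexation would violate Principle C on *Samir₆*.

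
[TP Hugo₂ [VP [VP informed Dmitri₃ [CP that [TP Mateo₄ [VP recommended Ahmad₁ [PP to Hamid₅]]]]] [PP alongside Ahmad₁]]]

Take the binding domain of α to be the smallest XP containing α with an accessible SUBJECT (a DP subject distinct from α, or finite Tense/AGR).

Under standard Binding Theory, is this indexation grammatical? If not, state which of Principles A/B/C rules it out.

grammatical

The two coindexed NPs are *Ahmad₁* and *Ahmad₁*.
*Ahmad₁* is an R-expression; no coindexed NP c-commands it, so Principle C holds.
*Ahmad₁* is an R-expression; *Ahmad₁* does not c-command it, and no other NP shares its index, so Principle C is satisfied.
All principles are respected.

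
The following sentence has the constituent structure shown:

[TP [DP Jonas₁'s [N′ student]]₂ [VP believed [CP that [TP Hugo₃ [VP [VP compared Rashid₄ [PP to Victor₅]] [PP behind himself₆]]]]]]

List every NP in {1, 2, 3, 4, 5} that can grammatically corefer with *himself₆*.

{3}

*himself* is an anaphor, so Principle A applies: it must be bound in its binding domain.
Binding domain of *himself₆*: the embedded TP, whose subject is Hugo₃.
*Jonas₁* does not c-command the anaphor → cannot bind it.
*[Jonas₁'s student]₂* c-commands the anaphor but is outside its binding domain → cannot satisfy Principle A.
*Hugo₃* c-commands the anaphor within its binding domain → licit binder.
*Rashid₄* does not c-command the anaphor → cannot bind it.
*Victor₅* does not c-command the anaphor → cannot bind it.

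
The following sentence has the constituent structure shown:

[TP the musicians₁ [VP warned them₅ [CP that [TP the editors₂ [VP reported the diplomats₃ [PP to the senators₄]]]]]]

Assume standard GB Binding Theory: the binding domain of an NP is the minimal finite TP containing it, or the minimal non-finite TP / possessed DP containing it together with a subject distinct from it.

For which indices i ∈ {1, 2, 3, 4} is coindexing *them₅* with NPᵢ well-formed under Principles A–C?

*them* is a pronoun, so Principle B applies: it must be free in its binding domain.
Binding domain of *them₅*: the matrix TP, whose subject is the musicians₁.
*the musicians₁* c-commands the pronoun within its binding domain → coindexation would violate Principle B.
*the editors₂*: the pronoun c-commands this R-expression → coindexation would violate Principle C on *the editors₂*.
*the diplomats₃*: the pronoun c-commands this R-expression → coindexation would violate Principle C on *the diplomats₃*.
*the senators₄*: the pronoun c-commands this R-expression → coindexation would violate Principle C on *the senators₄*.

none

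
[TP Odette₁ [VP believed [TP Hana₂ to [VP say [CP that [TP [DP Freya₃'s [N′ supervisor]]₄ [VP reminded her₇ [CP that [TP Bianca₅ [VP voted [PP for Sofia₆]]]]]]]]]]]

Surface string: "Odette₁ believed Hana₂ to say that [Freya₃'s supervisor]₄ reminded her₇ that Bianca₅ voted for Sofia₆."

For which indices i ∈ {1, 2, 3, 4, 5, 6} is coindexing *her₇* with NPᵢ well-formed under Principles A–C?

{1, 2, 3}

*her* is a pronoun, so Principle B applies: it must be free in its binding domain.
Binding domain of *her₇*: the embedded TP, whose subject is [Freya₃'s supervisor]₄.
*Odette₁* c-commands the pronoun but from outside its binding domain, and is not c-commanded by it → coindexation permitted.
*Hana₂* c-commands the pronoun but from outside its binding domain, and is not c-commanded by it → coindexation permitted.
*Freya₃* and the pronoun do not c-command one another → neither Principle B nor Principle C is at stake; coindexation permitted.
*[Freya₃'s supervisor]₄* c-commands the pronoun within its binding domain → coindexation would violate Principle B.
*Bianca₅*: the pronoun c-commands this R-expression → coindexation would violate Principle C on *Bianca₅*.
*Sofia₆*: the pronoun c-commands this R-expression → coindexation would violate Principle C on *Sofia₆*.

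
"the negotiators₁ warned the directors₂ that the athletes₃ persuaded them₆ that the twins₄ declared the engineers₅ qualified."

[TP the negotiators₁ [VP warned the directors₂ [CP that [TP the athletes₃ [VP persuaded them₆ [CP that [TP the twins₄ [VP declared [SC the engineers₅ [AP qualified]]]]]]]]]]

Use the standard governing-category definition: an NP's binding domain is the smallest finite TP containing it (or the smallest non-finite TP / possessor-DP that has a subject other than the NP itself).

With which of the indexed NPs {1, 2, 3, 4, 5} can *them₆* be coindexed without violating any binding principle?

*them* is a pronoun, so Principle B applies: it must be free in its binding domain.
Binding domain of *them₆*: the embedded TP, whose subject is the athletes₃.
*the negotiators₁* c-commands the pronoun but from outside its binding domain, and is not c-commanded by it → coindexation permitted.
*the directors₂* c-commands the pronoun but from outside its binding domain, and is not c-commanded by it → coindexation permitted.
*the athletes₃* c-commands the pronoun within its binding domain → coindexation would violate Principle B.
*the twins₄*: the pronoun c-commands this R-expression → coindexation would violate Principle C on *the twins₄*.
*the engineers₅*: the pronoun c-commands this R-expression → coindexation would violate Principle C on *the engineers₅*.

{1, 2}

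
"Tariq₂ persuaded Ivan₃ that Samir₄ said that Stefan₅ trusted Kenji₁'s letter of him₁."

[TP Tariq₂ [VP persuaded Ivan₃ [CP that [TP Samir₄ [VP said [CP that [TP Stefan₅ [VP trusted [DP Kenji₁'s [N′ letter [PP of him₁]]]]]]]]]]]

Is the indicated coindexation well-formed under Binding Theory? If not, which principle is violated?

The two coindexed NPs are *Kenji₁* and *him₁*.
*him₁* is a pronoun. Its binding domain is the possessed DP, whose subject is Kenji₁.
*Kenji₁* c-commands it within that domain and carries the same index.
The pronoun is locally bound → Principle B violation.

Principle B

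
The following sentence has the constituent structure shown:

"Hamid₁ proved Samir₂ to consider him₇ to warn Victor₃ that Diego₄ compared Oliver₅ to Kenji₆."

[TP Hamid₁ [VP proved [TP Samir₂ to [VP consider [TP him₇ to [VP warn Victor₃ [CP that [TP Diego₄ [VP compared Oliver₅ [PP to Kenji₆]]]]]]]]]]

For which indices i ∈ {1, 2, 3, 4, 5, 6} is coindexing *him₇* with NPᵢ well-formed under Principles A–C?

*him* is a pronoun, so Principle B applies: it must be free in its binding domain.
Binding domain of *him₇*: the embedded TP, whose subject is Samir₂.
*Hamid₁* c-commands the pronoun but from outside its binding domain, and is not c-commanded by it → coindexation permitted.
*Samir₂* c-commands the pronoun within its binding domain → coindexation would violate Principle B.
*Victor₃*: the pronoun c-commands this R-expression → coindexation would violate Principle C on *Victor₃*.
*Diego₄*: the pronoun c-commands this R-expression → coindexation would violate Principle C on *Diego₄*.
*Oliver₅*: the pronoun c-commands this R-expression → coindexation would violate Principle C on *Oliver₅*.
*Kenji₆*: the pronoun c-commands this R-expression → coindexation would violate Principle C on *Kenji₆*.

{1}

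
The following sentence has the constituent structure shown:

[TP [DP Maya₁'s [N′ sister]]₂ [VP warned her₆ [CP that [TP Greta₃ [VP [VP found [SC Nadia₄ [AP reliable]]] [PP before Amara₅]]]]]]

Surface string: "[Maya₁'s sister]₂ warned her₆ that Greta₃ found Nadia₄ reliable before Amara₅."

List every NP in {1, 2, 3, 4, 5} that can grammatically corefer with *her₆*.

{1}

*her* is a pronoun, so Principle B applies: it must be free in its binding domain.
Binding domain of *her₆*: the matrix TP, whose subject is [Maya₁'s sister]₂.
*Maya₁* and the pronoun do not c-command one another → neither Principle B nor Principle C is at stake; coindexation permitted.
*[Maya₁'s sister]₂* c-commands the pronoun within its binding domain → coindexation would violate Principle B.
*Greta₃*: the pronoun c-commands this R-expression → coindexation would violate Principle C on *Greta₃*.
*Nadia₄*: the pronoun c-commands this R-expression → coindexation would violate Principle C on *Nadia₄*.
*Amara₅*: the pronoun c-commands this R-expression → coindexation would violate Principle C on *Amara₅*.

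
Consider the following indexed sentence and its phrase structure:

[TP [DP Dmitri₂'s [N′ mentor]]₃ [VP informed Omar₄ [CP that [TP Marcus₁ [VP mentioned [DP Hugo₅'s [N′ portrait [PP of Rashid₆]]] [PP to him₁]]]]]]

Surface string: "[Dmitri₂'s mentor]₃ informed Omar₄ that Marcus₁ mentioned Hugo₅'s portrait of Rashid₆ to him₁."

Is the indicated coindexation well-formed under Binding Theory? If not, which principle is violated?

The two coindexed NPs are *Marcus₁* and *him₁*.
*him₁* is a pronoun. Its binding domain is the embedded TP, whose subject is Marcus₁.
*Marcus₁* c-commands it within that domain and carries the same index.
The pronoun is locally bound → Principle B violation.

Principle B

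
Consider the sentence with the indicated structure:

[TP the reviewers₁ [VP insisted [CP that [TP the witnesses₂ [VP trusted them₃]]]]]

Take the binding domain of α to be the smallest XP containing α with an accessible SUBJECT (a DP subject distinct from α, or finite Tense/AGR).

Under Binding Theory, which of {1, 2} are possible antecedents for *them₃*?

{1}

*them* is a pronoun, so Principle B applies: it must be free in its binding domain.
Binding domain of *them₃*: the embedded TP, whose subject is the witnesses₂.
*the reviewers₁* c-commands the pronoun but from outside its binding domain, and is not c-commanded by it → coindexation permitted.
*the witnesses₂* c-commands the pronoun within its binding domain → coindexation would violate Principle B.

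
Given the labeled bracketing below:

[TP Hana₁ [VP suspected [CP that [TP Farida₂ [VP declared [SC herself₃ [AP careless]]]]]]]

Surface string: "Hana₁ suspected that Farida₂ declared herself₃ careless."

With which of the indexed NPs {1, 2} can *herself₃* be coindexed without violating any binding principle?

*herself* is an anaphor, so Principle A applies: it must be bound in its binding domain.
Binding domain of *herself₃*: the embedded TP, whose subject is Farida₂.
*Hana₁* c-commands the anaphor but is outside its binding domain → cannot satisfy Principle A.
*Farida₂* c-commands the anaphor within its binding domain → licit binder.

{2}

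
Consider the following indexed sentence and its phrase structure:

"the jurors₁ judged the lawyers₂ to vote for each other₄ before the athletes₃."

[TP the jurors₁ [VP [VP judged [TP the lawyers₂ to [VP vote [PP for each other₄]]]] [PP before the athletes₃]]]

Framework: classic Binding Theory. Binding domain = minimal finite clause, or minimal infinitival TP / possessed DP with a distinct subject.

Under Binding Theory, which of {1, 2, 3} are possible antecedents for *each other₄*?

*each other* is an anaphor, so Principle A applies: it must be bound in its binding domain.
Binding domain of *each other₄*: the embedded TP, whose subject is the lawyers₂.
*the jurors₁* c-commands the anaphor but is outside its binding domain → cannot satisfy Principle A.
*the lawyers₂* c-commands the anaphor within its binding domain → licit binder.
*the athletes₃* does not c-command the anaphor → cannot bind it.

{2}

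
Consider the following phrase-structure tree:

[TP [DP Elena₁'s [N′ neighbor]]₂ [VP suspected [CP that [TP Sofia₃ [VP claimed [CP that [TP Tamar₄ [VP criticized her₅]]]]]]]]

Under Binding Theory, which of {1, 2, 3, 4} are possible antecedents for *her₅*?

{1, 2, 3}

*her* is a pronoun, so Principle B applies: it must be free in its binding domain.
Binding domain of *her₅*: the embedded TP, whose subject is Tamar₄.
*Elena₁* and the pronoun do not c-command one another → neither Principle B nor Principle C is at stake; coindexation permitted.
*[Elena₁'s neighbor]₂* c-commands the pronoun but from outside its binding domain, and is not c-commanded by it → coindexation permitted.
*Sofia₃* c-commands the pronoun but from outside its binding domain, and is not c-commanded by it → coindexation permitted.
*Tamar₄* c-commands the pronoun within its binding domain → coindexation would violate Principle B.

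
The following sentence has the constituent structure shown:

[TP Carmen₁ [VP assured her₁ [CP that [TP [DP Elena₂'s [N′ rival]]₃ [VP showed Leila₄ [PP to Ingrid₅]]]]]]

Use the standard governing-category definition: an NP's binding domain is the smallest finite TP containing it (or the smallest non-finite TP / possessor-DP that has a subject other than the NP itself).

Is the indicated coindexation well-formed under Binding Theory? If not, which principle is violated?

The two coindexed NPs are *Carmen₁* and *her₁*.
*her₁* is a pronoun. Its binding domain is the matrix TP, whose subject is Carmen₁.
*Carmen₁* c-commands it within that domain and carries the same index.
The pronoun is locally bound → Principle B violation.

Principle B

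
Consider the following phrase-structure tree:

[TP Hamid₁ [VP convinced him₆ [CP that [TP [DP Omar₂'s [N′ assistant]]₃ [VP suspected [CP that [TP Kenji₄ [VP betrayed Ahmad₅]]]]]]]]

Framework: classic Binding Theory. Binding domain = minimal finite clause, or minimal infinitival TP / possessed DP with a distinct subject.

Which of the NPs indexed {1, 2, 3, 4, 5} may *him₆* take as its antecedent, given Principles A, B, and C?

none

*him* is a pronoun, so Principle B applies: it must be free in its binding domain.
Binding domain of *him₆*: the matrix TP, whose subject is Hamid₁.
*Hamid₁* c-commands the pronoun within its binding domain → coindexation would violate Principle B.
*Omar₂*: the pronoun c-commands this R-expression → coindexation would violate Principle C on *Omar₂*.
*[Omar₂'s assistant]₃*: the pronoun c-commands this R-expression → coindexation would violate Principle C on *[Omar₂'s assistant]₃*.
*Kenji₄*: the pronoun c-commands this R-expression → coindexation would violate Principle C on *Kenji₄*.
*Ahmad₅*: the pronoun c-commands this R-expression → coindexation would violate Principle C on *Ahmad₅*.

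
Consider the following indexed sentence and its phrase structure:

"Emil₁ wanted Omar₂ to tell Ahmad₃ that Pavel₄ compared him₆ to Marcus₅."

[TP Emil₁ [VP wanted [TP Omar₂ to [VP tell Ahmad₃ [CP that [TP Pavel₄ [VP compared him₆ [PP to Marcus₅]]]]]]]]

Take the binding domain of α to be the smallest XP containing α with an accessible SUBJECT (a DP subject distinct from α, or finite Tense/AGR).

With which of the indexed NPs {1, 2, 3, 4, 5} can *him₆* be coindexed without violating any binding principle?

{1, 2, 3}

*him* is a pronoun, so Principle B applies: it must be free in its binding domain.
Binding domain of *him₆*: the embedded TP, whose subject is Pavel₄.
*Emil₁* c-commands the pronoun but from outside its binding domain, and is not c-commanded by it → coindexation permitted.
*Omar₂* c-commands the pronoun but from outside its binding domain, and is not c-commanded by it → coindexation permitted.
*Ahmad₃* c-commands the pronoun but from outside its binding domain, and is not c-commanded by it → coindexation permitted.
*Pavel₄* c-commands the pronoun within its binding domain → coindexation would violate Principle B.
*Marcus₅*: the pronoun c-commands this R-expression → coindexation would violate Principle C on *Marcus₅*.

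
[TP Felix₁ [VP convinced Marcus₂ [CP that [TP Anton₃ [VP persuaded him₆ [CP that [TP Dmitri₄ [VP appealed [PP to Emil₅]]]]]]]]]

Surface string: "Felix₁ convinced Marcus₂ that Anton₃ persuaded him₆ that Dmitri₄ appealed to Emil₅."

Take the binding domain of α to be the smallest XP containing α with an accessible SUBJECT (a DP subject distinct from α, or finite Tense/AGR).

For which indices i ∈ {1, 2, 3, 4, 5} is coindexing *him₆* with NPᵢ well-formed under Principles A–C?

{1, 2}

*him* is a pronoun, so Principle B applies: it must be free in its binding domain.
Binding domain of *him₆*: the embedded TP, whose subject is Anton₃.
*Felix₁* c-commands the pronoun but from outside its binding domain, and is not c-commanded by it → coindexation permitted.
*Marcus₂* c-commands the pronoun but from outside its binding domain, and is not c-commanded by it → coindexation permitted.
*Anton₃* c-commands the pronoun within its binding domain → coindexation would violate Principle B.
*Dmitri₄*: the pronoun c-commands this R-expression → coindexation would violate Principle C on *Dmitri₄*.
*Emil₅*: the pronoun c-commands this R-expression → coindexation would violate Principle C on *Emil₅*.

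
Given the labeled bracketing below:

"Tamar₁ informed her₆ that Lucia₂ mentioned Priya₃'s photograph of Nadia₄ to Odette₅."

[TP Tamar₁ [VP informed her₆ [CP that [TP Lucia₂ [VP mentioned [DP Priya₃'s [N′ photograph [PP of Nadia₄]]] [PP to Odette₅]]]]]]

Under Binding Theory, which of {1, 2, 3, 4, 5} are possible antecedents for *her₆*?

*her* is a pronoun, so Principle B applies: it must be free in its binding domain.
Binding domain of *her₆*: the matrix TP, whose subject is Tamar₁.
*Tamar₁* c-commands the pronoun within its binding domain → coindexation would violate Principle B.
*Lucia₂*: the pronoun c-commands this R-expression → coindexation would violate Principle C on *Lucia₂*.
*Priya₃*: the pronoun c-commands this R-expression → coindexation would violate Principle C on *Priya₃*.
*Nadia₄*: the pronoun c-commands this R-expression → coindexation would violate Principle C on *Nadia₄*.
*Odette₅*: the pronoun c-commands this R-expression → coindexation would violate Principle C on *Odette₅*.

none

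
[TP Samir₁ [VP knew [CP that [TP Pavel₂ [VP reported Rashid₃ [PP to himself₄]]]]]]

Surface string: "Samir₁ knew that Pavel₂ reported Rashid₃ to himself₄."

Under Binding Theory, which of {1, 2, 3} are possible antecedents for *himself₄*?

*himself* is an anaphor, so Principle A applies: it must be bound in its binding domain.
Binding domain of *himself₄*: the embedded TP, whose subject is Pavel₂.
*Samir₁* c-commands the anaphor but is outside its binding domain → cannot satisfy Principle A.
*Pavel₂* c-commands the anaphor within its binding domain → licit binder.
*Rashid₃* c-commands the anaphor within its binding domain → licit binder.

{2, 3}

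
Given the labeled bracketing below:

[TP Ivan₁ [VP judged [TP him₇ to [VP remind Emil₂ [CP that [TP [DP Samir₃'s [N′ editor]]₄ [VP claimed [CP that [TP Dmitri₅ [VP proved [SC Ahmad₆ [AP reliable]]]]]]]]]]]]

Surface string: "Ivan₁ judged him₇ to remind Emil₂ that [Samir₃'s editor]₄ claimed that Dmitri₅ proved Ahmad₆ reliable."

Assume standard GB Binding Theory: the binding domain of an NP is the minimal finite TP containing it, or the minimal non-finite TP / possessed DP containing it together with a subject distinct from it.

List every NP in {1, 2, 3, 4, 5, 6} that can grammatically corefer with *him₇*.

*him* is a pronoun, so Principle B applies: it must be free in its binding domain.
Binding domain of *him₇*: the matrix TP, whose subject is Ivan₁.
*Ivan₁* c-commands the pronoun within its binding domain → coindexation would violate Principle B.
*Emil₂*: the pronoun c-commands this R-expression → coindexation would violate Principle C on *Emil₂*.
*Samir₃*: the pronoun c-commands this R-expression → coindexation would violate Principle C on *Samir₃*.
*[Samir₃'s editor]₄*: the pronoun c-commands this R-expression → coindexation would violate Principle C on *[Samir₃'s editor]₄*.
*Dmitri₅*: the pronoun c-commands this R-expression → coindexation would violate Principle C on *Dmitri₅*.
*Ahmad₆*: the pronoun c-commands this R-expression → coindexation would violate Principle C on *Ahmad₆*.

none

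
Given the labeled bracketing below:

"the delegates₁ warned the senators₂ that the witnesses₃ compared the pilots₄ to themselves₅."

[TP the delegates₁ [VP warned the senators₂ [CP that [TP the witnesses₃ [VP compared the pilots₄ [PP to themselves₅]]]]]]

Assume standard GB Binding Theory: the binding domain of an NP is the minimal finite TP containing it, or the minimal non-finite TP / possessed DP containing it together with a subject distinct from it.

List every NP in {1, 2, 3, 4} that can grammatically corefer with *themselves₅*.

*themselves* is an anaphor, so Principle A applies: it must be bound in its binding domain.
Binding domain of *themselves₅*: the embedded TP, whose subject is the witnesses₃.
*the delegates₁* c-commands the anaphor but is outside its binding domain → cannot satisfy Principle A.
*the senators₂* c-commands the anaphor but is outside its binding domain → cannot satisfy Principle A.
*the witnesses₃* c-commands the anaphor within its binding domain → licit binder.
*the pilots₄* c-commands the anaphor within its binding domain → licit binder.

{3, 4}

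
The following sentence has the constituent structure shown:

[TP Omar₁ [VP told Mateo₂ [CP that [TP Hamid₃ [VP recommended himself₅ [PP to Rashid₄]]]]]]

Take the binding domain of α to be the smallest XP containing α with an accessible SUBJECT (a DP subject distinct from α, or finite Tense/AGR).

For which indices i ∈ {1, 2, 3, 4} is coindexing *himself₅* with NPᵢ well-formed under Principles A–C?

{3}

*himself* is an anaphor, so Principle A applies: it must be bound in its binding domain.
Binding domain of *himself₅*: the embedded TP, whose subject is Hamid₃.
*Omar₁* c-commands the anaphor but is outside its binding domain → cannot satisfy Principle A.
*Mateo₂* c-commands the anaphor but is outside its binding domain → cannot satisfy Principle A.
*Hamid₃* c-commands the anaphor within its binding domain → licit binder.
*Rashid₄* does not c-command the anaphor → cannot bind it.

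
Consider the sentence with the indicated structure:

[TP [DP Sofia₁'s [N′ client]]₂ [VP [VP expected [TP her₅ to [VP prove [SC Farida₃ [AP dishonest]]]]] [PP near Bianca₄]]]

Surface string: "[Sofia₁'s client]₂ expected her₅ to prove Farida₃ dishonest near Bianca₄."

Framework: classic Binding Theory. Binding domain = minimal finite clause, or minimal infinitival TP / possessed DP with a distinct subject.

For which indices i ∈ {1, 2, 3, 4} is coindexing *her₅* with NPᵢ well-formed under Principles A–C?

{1, 4}

*her* is a pronoun, so Principle B applies: it must be free in its binding domain.
Binding domain of *her₅*: the matrix TP, whose subject is [Sofia₁'s client]₂.
*Sofia₁* and the pronoun do not c-command one another → neither Principle B nor Principle C is at stake; coindexation permitted.
*[Sofia₁'s client]₂* c-commands the pronoun within its binding domain → coindexation would violate Principle B.
*Farida₃*: the pronoun c-commands this R-expression → coindexation would violate Principle C on *Farida₃*.
*Bianca₄* and the pronoun do not c-command one another → neither Principle B nor Principle C is at stake; coindexation permitted.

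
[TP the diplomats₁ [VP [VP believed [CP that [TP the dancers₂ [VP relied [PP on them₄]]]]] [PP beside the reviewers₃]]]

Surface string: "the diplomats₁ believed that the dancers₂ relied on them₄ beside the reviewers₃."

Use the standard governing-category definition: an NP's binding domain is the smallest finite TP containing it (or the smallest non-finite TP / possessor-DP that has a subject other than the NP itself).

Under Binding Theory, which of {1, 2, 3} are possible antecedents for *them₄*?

{1, 3}

*them* is a pronoun, so Principle B applies: it must be free in its binding domain.
Binding domain of *them₄*: the embedded TP, whose subject is the dancers₂.
*the diplomats₁* c-commands the pronoun but from outside its binding domain, and is not c-commanded by it → coindexation permitted.
*the dancers₂* c-commands the pronoun within its binding domain → coindexation would violate Principle B.
*the reviewers₃* and the pronoun do not c-command one another → neither Principle B nor Principle C is at stake; coindexation permitted.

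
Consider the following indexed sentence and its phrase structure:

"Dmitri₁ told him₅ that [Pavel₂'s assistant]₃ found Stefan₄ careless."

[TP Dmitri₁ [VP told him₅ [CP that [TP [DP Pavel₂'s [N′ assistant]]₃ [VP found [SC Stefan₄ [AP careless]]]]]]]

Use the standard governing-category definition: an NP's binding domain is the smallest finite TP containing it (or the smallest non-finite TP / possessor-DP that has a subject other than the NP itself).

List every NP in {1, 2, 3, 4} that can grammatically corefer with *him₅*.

none

*him* is a pronoun, so Principle B applies: it must be free in its binding domain.
Binding domain of *him₅*: the matrix TP, whose subject is Dmitri₁.
*Dmitri₁* c-commands the pronoun within its binding domain → coindexation would violate Principle B.
*Pavel₂*: the pronoun c-commands this R-expression → coindexation would violate Principle C on *Pavel₂*.
*[Pavel₂'s assistant]₃*: the pronoun c-commands this R-expression → coindexation would violate Principle C on *[Pavel₂'s assistant]₃*.
*Stefan₄*: the pronoun c-commands this R-expression → coindexation would violate Principle C on *Stefan₄*.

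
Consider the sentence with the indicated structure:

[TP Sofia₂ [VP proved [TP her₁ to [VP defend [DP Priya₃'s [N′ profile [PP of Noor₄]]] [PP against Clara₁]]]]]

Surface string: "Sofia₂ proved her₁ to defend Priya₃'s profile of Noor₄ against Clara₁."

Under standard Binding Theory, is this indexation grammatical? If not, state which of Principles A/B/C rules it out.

Principle C

The two coindexed NPs are *her₁* and *Clara₁*.
*Clara₁* is an R-expression. Principle C requires it to be free everywhere.
*her₁* c-commands it and carries the same index.
The R-expression is bound → Principle C violation.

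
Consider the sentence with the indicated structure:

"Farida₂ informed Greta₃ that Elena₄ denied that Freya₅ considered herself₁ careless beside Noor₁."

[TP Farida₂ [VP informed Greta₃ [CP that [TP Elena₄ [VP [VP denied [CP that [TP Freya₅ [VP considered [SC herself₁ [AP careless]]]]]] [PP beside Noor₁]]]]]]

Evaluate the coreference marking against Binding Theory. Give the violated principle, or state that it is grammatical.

The two coindexed NPs are *Noor₁* and *herself₁*.
*herself₁* is an anaphor. Principle A requires it to be bound within its binding domain — the embedded TP, whose subject is Freya₅.
Within that domain it is c-commanded by *Freya₅*, which does not share its index.
*Noor₁* does not c-command the anaphor at all.
The anaphor is unbound in its domain → Principle A violation.

Principle A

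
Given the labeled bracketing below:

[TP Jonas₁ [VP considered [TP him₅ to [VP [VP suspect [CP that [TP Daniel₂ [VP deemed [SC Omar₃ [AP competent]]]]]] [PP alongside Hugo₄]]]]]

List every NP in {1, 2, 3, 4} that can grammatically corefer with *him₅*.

none

*him* is a pronoun, so Principle B applies: it must be free in its binding domain.
Binding domain of *him₅*: the matrix TP, whose subject is Jonas₁.
*Jonas₁* c-commands the pronoun within its binding domain → coindexation would violate Principle B.
*Daniel₂*: the pronoun c-commands this R-expression → coindexation would violate Principle C on *Daniel₂*.
*Omar₃*: the pronoun c-commands this R-expression → coindexation would violate Principle C on *Omar₃*.
*Hugo₄*: the pronoun c-commands this R-expression → coindexation would violate Principle C on *Hugo₄*.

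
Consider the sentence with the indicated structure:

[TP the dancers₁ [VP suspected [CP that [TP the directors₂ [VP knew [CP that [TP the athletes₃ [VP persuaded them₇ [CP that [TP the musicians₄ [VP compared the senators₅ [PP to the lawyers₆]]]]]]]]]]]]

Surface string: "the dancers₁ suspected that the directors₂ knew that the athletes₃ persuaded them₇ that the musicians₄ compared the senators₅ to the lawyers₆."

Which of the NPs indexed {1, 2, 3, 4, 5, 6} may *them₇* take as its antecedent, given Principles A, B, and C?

{1, 2}

*them* is a pronoun, so Principle B applies: it must be free in its binding domain.
Binding domain of *them₇*: the embedded TP, whose subject is the athletes₃.
*the dancers₁* c-commands the pronoun but from outside its binding domain, and is not c-commanded by it → coindexation permitted.
*the directors₂* c-commands the pronoun but from outside its binding domain, and is not c-commanded by it → coindexation permitted.
*the athletes₃* c-commands the pronoun within its binding domain → coindexation would violate Principle B.
*the musicians₄*: the pronoun c-commands this R-expression → coindexation would violate Principle C on *the musicians₄*.
*the senators₅*: the pronoun c-commands this R-expression → coindexation would violate Principle C on *the senators₅*.
*the lawyers₆*: the pronoun c-commands this R-expression → coindexation would violate Principle C on *the lawyers₆*.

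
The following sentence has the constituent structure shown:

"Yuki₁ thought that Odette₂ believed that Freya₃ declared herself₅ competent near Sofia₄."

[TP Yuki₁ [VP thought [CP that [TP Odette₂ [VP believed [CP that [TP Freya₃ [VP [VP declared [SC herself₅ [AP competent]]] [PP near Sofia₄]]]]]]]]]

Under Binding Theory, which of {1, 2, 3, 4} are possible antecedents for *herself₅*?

*herself* is an anaphor, so Principle A applies: it must be bound in its binding domain.
Binding domain of *herself₅*: the embedded TP, whose subject is Freya₃.
*Yuki₁* c-commands the anaphor but is outside its binding domain → cannot satisfy Principle A.
*Odette₂* c-commands the anaphor but is outside its binding domain → cannot satisfy Principle A.
*Freya₃* c-commands the anaphor within its binding domain → licit binder.
*Sofia₄* does not c-command the anaphor → cannot bind it.

{3}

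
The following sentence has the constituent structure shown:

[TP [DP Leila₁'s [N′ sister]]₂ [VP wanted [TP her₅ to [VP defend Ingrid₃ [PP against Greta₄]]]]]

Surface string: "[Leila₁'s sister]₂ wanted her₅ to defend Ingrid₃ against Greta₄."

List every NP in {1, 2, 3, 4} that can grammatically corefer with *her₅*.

{1}

*her* is a pronoun, so Principle B applies: it must be free in its binding domain.
Binding domain of *her₅*: the matrix TP, whose subject is [Leila₁'s sister]₂.
*Leila₁* and the pronoun do not c-command one another → neither Principle B nor Principle C is at stake; coindexation permitted.
*[Leila₁'s sister]₂* c-commands the pronoun within its binding domain → coindexation would violate Principle B.
*Ingrid₃*: the pronoun c-commands this R-expression → coindexation would violate Principle C on *Ingrid₃*.
*Greta₄*: the pronoun c-commands this R-expression → coindexation would violate Principle C on *Greta₄*.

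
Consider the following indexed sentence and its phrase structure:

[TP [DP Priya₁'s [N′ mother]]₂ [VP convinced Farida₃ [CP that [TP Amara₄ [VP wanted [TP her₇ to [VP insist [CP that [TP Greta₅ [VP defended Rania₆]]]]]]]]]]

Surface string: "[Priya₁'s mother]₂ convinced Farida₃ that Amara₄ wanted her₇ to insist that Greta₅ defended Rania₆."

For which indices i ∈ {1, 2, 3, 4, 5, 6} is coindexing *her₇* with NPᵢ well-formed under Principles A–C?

{1, 2, 3}

*her* is a pronoun, so Principle B applies: it must be free in its binding domain.
Binding domain of *her₇*: the embedded TP, whose subject is Amara₄.
*Priya₁* and the pronoun do not c-command one another → neither Principle B nor Principle C is at stake; coindexation permitted.
*[Priya₁'s mother]₂* c-commands the pronoun but from outside its binding domain, and is not c-commanded by it → coindexation permitted.
*Farida₃* c-commands the pronoun but from outside its binding domain, and is not c-commanded by it → coindexation permitted.
*Amara₄* c-commands the pronoun within its binding domain → coindexation would violate Principle B.
*Greta₅*: the pronoun c-commands this R-expression → coindexation would violate Principle C on *Greta₅*.
*Rania₆*: the pronoun c-commands this R-expression → coindexation would violate Principle C on *Rania₆*.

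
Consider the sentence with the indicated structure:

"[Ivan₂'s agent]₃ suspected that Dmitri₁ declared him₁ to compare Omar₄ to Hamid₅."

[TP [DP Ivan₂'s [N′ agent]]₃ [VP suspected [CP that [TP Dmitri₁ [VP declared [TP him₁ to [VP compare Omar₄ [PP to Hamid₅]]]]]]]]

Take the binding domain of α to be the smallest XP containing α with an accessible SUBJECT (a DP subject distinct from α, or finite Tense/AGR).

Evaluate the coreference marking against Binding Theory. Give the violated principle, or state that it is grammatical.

Principle B

The two coindexed NPs are *Dmitri₁* and *him₁*.
*him₁* is a pronoun. Its binding domain is the embedded TP, whose subject is Dmitri₁.
*Dmitri₁* c-commands it within that domain and carries the same index.
The pronoun is locally bound → Principle B violation.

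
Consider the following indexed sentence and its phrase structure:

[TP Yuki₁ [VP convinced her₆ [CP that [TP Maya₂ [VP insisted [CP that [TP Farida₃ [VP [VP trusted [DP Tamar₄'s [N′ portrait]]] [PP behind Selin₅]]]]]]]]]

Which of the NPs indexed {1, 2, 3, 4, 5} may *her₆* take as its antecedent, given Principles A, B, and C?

none

*her* is a pronoun, so Principle B applies: it must be free in its binding domain.
Binding domain of *her₆*: the matrix TP, whose subject is Yuki₁.
*Yuki₁* c-commands the pronoun within its binding domain → coindexation would violate Principle B.
*Maya₂*: the pronoun c-commands this R-expression → coindexation would violate Principle C on *Maya₂*.
*Farida₃*: the pronoun c-commands this R-expression → coindexation would violate Principle C on *Farida₃*.
*Tamar₄*: the pronoun c-commands this R-expression → coindexation would violate Principle C on *Tamar₄*.
*Selin₅*: the pronoun c-commands this R-expression → coindexation would violate Principle C on *Selin₅*.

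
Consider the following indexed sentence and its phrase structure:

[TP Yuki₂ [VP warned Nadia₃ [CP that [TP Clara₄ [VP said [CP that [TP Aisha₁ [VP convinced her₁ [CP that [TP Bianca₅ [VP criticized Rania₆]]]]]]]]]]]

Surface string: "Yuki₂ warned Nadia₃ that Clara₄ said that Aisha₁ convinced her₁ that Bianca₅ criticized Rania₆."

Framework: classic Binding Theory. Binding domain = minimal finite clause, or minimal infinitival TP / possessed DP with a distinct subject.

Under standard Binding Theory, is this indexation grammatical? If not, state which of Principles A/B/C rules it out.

The two coindexed NPs are *Aisha₁* and *her₁*.
*her₁* is a pronoun. Its binding domain is the embedded TP, whose subject is Aisha₁.
*Aisha₁* c-commands it within that domain and carries the same index.
The pronoun is locally bound → Principle B violation.

Principle B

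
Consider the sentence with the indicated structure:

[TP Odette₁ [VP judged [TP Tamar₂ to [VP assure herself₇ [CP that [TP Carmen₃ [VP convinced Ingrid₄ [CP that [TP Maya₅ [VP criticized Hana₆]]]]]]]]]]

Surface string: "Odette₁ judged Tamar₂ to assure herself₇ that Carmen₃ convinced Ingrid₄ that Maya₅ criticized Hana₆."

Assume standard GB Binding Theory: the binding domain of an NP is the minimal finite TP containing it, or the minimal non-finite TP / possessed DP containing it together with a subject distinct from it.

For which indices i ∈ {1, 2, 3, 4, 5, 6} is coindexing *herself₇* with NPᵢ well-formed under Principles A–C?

{2}

*herself* is an anaphor, so Principle A applies: it must be bound in its binding domain.
Binding domain of *herself₇*: the embedded TP, whose subject is Tamar₂.
*Odette₁* c-commands the anaphor but is outside its binding domain → cannot satisfy Principle A.
*Tamar₂* c-commands the anaphor within its binding domain → licit binder.
*Carmen₃* does not c-command the anaphor → cannot bind it.
*Ingrid₄* does not c-command the anaphor → cannot bind it.
*Maya₅* does not c-command the anaphor → cannot bind it.
*Hana₆* does not c-command the anaphor → cannot bind it.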